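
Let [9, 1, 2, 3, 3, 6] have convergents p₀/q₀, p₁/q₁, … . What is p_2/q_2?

Using pₖ = aₖpₖ₋₁ + pₖ₋₂, qₖ = aₖqₖ₋₁ + qₖ₋₂ (with p₋₁=1, p₋₂=0, q₋₁=0, q₋₂=1):
  k=0: a=9, p=9, q=1
  k=1: a=1, p=10, q=1
  k=2: a=2, p=29, q=3

29/3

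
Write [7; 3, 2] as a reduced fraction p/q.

Fold from the inside: start with 2/1.
  3 + 1/2 = 7/2
  7 + 2/7 = 51/7

51/7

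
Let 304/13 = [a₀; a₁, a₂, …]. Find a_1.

304 = 23·13 + 5   →  a_0 = 23
13 = 2·5 + 3   →  a_1 = 2

2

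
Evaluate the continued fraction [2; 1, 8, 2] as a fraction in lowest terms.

Fold from the inside: start with 2/1.
  8 + 1/2 = 17/2
  1 + 2/17 = 19/17
  2 + 17/19 = 55/19

55/19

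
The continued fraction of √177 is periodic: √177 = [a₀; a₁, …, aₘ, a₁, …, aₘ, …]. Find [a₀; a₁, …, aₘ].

[13; 3, 3, 2, 8, 2, 3, 3, 26]

a₀ = ⌊√177⌋ = 13.
With m₀=0, d₀=1 and mₖ₊₁ = dₖaₖ − mₖ, dₖ₊₁ = (n − mₖ₊₁²)/dₖ, aₖ₊₁ = ⌊(a₀+mₖ₊₁)/dₖ₊₁⌋:
  k=1: m=13, d=8, a=3
  k=2: m=11, d=7, a=3
  k=3: m=10, d=11, a=2
  k=4: m=12, d=3, a=8
  k=5: m=12, d=11, a=2
  k=6: m=10, d=7, a=3
  k=7: m=11, d=8, a=3
  k=8: m=13, d=1, a=26
d=1 and a=2a₀=26 at k=8, so the next step gives (m, d) = (13, 8) again — its k=1 value — and the period has length 8.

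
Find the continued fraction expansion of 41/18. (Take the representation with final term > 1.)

41 = 2·18 + 5
18 = 3·5 + 3
5 = 1·3 + 2
3 = 1·2 + 1
2 = 2·1 + 0  (stop)
So 41/18 = [2; 3, 1, 1, 2].

[2; 3, 1, 1, 2]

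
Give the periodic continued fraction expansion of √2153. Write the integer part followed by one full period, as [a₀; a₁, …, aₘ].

[46; 2, 2, 92]

a₀ = ⌊√2153⌋ = 46.
With m₀=0, d₀=1 and mₖ₊₁ = dₖaₖ − mₖ, dₖ₊₁ = (n − mₖ₊₁²)/dₖ, aₖ₊₁ = ⌊(a₀+mₖ₊₁)/dₖ₊₁⌋:
  k=1: m=46, d=37, a=2
  k=2: m=28, d=37, a=2
  k=3: m=46, d=1, a=92
d=1 and a=2a₀=92 at k=3, so the next step gives (m, d) = (46, 37) again — its k=1 value — and the period has length 3.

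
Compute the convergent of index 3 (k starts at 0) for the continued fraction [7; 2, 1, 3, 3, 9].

Using pₖ = aₖpₖ₋₁ + pₖ₋₂, qₖ = aₖqₖ₋₁ + qₖ₋₂ (with p₋₁=1, p₋₂=0, q₋₁=0, q₋₂=1):
  k=0: a=7, p=7, q=1
  k=1: a=2, p=15, q=2
  k=2: a=1, p=22, q=3
  k=3: a=3, p=81, q=11

81/11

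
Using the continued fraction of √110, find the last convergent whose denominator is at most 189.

√110 = [10; 2, 20, …] (period length 2).
Convergents:
  p_0/q_0 = 10/1
  p_1/q_1 = 21/2
  p_2/q_2 = 430/41
  p_3/q_3 = 881/84
  p_4/q_4 = 18050/1721
q_3 = 84 ≤ 189 < 1721 = q_4, so the answer is 881/84.

881/84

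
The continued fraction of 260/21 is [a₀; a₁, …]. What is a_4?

260 = 12·21 + 8   →  a_0 = 12
21 = 2·8 + 5   →  a_1 = 2
8 = 1·5 + 3   →  a_2 = 1
5 = 1·3 + 2   →  a_3 = 1
3 = 1·2 + 1   →  a_4 = 1

1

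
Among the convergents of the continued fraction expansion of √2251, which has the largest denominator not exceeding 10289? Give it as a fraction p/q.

√2251 = [47; 2, 4, 47, 4, 2, 94, …] (period length 6).
Convergents:
  p_0/q_0 = 47/1
  p_1/q_1 = 95/2
  p_2/q_2 = 427/9
  p_3/q_3 = 20164/425
  p_4/q_4 = 81083/1709
  p_5/q_5 = 182330/3843
  p_6/q_6 = 17220103/362951
q_5 = 3843 ≤ 10289 < 362951 = q_6, so the answer is 182330/3843.

182330/3843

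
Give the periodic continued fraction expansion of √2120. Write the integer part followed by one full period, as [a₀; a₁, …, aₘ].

a₀ = ⌊√2120⌋ = 46.
With m₀=0, d₀=1 and mₖ₊₁ = dₖaₖ − mₖ, dₖ₊₁ = (n − mₖ₊₁²)/dₖ, aₖ₊₁ = ⌊(a₀+mₖ₊₁)/dₖ₊₁⌋:
  k=1: m=46, d=4, a=23
  k=2: m=46, d=1, a=92
d=1 and a=2a₀=92 at k=2, so the next step gives (m, d) = (46, 4) again — its k=1 value — and the period has length 2.

[46; 23, 92]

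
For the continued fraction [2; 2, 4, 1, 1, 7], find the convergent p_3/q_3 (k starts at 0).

27/11

Using pₖ = aₖpₖ₋₁ + pₖ₋₂, qₖ = aₖqₖ₋₁ + qₖ₋₂ (with p₋₁=1, p₋₂=0, q₋₁=0, q₋₂=1):
  k=0: a=2, p=2, q=1
  k=1: a=2, p=5, q=2
  k=2: a=4, p=22, q=9
  k=3: a=1, p=27, q=11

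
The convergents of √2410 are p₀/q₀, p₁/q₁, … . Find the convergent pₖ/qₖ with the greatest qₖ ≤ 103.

√2410 = [49; 10, 1, 8, 1, 10, 98, …] (period length 6).
Convergents:
  p_0/q_0 = 49/1
  p_1/q_1 = 491/10
  p_2/q_2 = 540/11
  p_3/q_3 = 4811/98
  p_4/q_4 = 5351/109
q_3 = 98 ≤ 103 < 109 = q_4, so the answer is 4811/98.

4811/98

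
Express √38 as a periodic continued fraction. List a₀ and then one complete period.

a₀ = ⌊√38⌋ = 6.

[6; 6, 12]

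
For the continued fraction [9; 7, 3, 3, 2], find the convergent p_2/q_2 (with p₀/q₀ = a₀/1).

201/22

Using pₖ = aₖpₖ₋₁ + pₖ₋₂, qₖ = aₖqₖ₋₁ + qₖ₋₂ (with p₋₁=1, p₋₂=0, q₋₁=0, q₋₂=1):
  k=0: a=9, p=9, q=1
  k=1: a=7, p=64, q=7
  k=2: a=3, p=201, q=22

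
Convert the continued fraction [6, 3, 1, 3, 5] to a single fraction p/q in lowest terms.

Using pₖ = aₖpₖ₋₁ + pₖ₋₂ and qₖ = aₖqₖ₋₁ + qₖ₋₂:
  k=0: a=6, p=6, q=1
  k=1: a=3, p=19, q=3
  k=2: a=1, p=25, q=4
  k=3: a=3, p=94, q=15
  k=4: a=5, p=495, q=79

495/79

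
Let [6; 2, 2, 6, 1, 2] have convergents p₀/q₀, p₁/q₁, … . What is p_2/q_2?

Using pₖ = aₖpₖ₋₁ + pₖ₋₂, qₖ = aₖqₖ₋₁ + qₖ₋₂ (with p₋₁=1, p₋₂=0, q₋₁=0, q₋₂=1):
  k=0: a=6, p=6, q=1
  k=1: a=2, p=13, q=2
  k=2: a=2, p=32, q=5

32/5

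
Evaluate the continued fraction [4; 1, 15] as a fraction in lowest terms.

79/16

Fold from the inside: start with 15/1.
  1 + 1/15 = 16/15
  4 + 15/16 = 79/16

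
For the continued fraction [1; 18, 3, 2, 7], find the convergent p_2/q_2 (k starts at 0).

58/55

Using pₖ = aₖpₖ₋₁ + pₖ₋₂, qₖ = aₖqₖ₋₁ + qₖ₋₂ (with p₋₁=1, p₋₂=0, q₋₁=0, q₋₂=1):
  k=0: a=1, p=1, q=1
  k=1: a=18, p=19, q=18
  k=2: a=3, p=58, q=55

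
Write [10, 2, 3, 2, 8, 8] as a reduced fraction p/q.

11439/1096

Fold from the inside: start with 8/1.
  8 + 1/8 = 65/8
  2 + 8/65 = 138/65
  3 + 65/138 = 479/138
  2 + 138/479 = 1096/479
  10 + 479/1096 = 11439/1096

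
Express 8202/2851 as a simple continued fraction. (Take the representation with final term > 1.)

[2; 1, 7, 8, 6, 7]

8202 = 2·2851 + 2500
2851 = 1·2500 + 351
2500 = 7·351 + 43
351 = 8·43 + 7
43 = 6·7 + 1
7 = 7·1 + 0  (stop)
So 8202/2851 = [2; 1, 7, 8, 6, 7].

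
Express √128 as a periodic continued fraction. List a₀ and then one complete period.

[11; 3, 5, 3, 22]

a₀ = ⌊√128⌋ = 11.
With m₀=0, d₀=1 and mₖ₊₁ = dₖaₖ − mₖ, dₖ₊₁ = (n − mₖ₊₁²)/dₖ, aₖ₊₁ = ⌊(a₀+mₖ₊₁)/dₖ₊₁⌋:
  k=1: m=11, d=7, a=3
  k=2: m=10, d=4, a=5
  k=3: m=10, d=7, a=3
  k=4: m=11, d=1, a=22
d=1 and a=2a₀=22 at k=4, so the next step gives (m, d) = (11, 7) again — its k=1 value — and the period has length 4.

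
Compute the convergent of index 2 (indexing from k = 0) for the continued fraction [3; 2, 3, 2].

Using pₖ = aₖpₖ₋₁ + pₖ₋₂, qₖ = aₖqₖ₋₁ + qₖ₋₂ (with p₋₁=1, p₋₂=0, q₋₁=0, q₋₂=1):
  k=0: a=3, p=3, q=1
  k=1: a=2, p=7, q=2
  k=2: a=3, p=24, q=7

24/7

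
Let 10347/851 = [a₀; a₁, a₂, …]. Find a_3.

3

10347 = 12·851 + 135   →  a_0 = 12
851 = 6·135 + 41   →  a_1 = 6
135 = 3·41 + 12   →  a_2 = 3
41 = 3·12 + 5   →  a_3 = 3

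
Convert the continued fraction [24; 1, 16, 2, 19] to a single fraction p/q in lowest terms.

17011/682

Fold from the inside: start with 19/1.
  2 + 1/19 = 39/19
  16 + 19/39 = 643/39
  1 + 39/643 = 682/643
  24 + 643/682 = 17011/682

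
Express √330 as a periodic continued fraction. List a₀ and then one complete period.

[18; 6, 36]

a₀ = ⌊√330⌋ = 18.
With m₀=0, d₀=1 and mₖ₊₁ = dₖaₖ − mₖ, dₖ₊₁ = (n − mₖ₊₁²)/dₖ, aₖ₊₁ = ⌊(a₀+mₖ₊₁)/dₖ₊₁⌋:
  k=1: m=18, d=6, a=6
  k=2: m=18, d=1, a=36
d=1 and a=2a₀=36 at k=2, so the next step gives (m, d) = (18, 6) again — its k=1 value — and the period has length 2.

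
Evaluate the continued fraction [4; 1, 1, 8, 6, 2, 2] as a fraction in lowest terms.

Fold from the inside: start with 2/1.
  2 + 1/2 = 5/2
  6 + 2/5 = 32/5
  8 + 5/32 = 261/32
  1 + 32/261 = 293/261
  1 + 261/293 = 554/293
  4 + 293/554 = 2509/554

2509/554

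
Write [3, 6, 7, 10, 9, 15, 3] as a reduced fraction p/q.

Using pₖ = aₖpₖ₋₁ + pₖ₋₂ and qₖ = aₖqₖ₋₁ + qₖ₋₂:
  k=0: a=3, p=3, q=1
  k=1: a=6, p=19, q=6
  k=2: a=7, p=136, q=43
  k=3: a=10, p=1379, q=436
  k=4: a=9, p=12547, q=3967
  k=5: a=15, p=189584, q=59941
  k=6: a=3, p=581299, q=183790

581299/183790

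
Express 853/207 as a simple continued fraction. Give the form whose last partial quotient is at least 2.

[4; 8, 3, 1, 1, 3]

853 = 4×207 + 25
207 = 8×25 + 7
25 = 3×7 + 4
7 = 1×4 + 3
4 = 1×3 + 1
3 = 3×1 + 0  (stop)
So 853/207 = [4; 8, 3, 1, 1, 3].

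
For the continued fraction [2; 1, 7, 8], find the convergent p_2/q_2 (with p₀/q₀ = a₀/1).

23/8

Using pₖ = aₖpₖ₋₁ + pₖ₋₂, qₖ = aₖqₖ₋₁ + qₖ₋₂ (with p₋₁=1, p₋₂=0, q₋₁=0, q₋₂=1):
  k=0: a=2, p=2, q=1
  k=1: a=1, p=3, q=1
  k=2: a=7, p=23, q=8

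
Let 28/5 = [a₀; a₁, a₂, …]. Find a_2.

28 = 5·5 + 3   →  a_0 = 5
5 = 1·3 + 2   →  a_1 = 1
3 = 1·2 + 1   →  a_2 = 1

1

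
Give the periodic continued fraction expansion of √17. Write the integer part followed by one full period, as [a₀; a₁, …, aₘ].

a₀ = ⌊√17⌋ = 4.
With m₀=0, d₀=1 and mₖ₊₁ = dₖaₖ − mₖ, dₖ₊₁ = (n − mₖ₊₁²)/dₖ, aₖ₊₁ = ⌊(a₀+mₖ₊₁)/dₖ₊₁⌋:
  k=1: m=4, d=1, a=8
d=1 and a=2a₀=8 at k=1, so the next step gives (m, d) = (4, 1) again — its k=1 value — and the period has length 1.

[4; 8]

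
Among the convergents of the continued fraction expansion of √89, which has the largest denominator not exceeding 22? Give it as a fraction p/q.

66/7

√89 = [9; 2, 3, 3, 2, 18, …] (period length 5).
Convergents:
  p_0/q_0 = 9/1
  p_1/q_1 = 19/2
  p_2/q_2 = 66/7
  p_3/q_3 = 217/23
q_2 = 7 ≤ 22 < 23 = q_3, so the answer is 66/7.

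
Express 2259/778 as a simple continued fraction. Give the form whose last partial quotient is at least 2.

2259 = 2*778 + 703
778 = 1*703 + 75
703 = 9*75 + 28
75 = 2*28 + 19
28 = 1*19 + 9
19 = 2*9 + 1
9 = 9*1 + 0  (stop)
So 2259/778 = [2; 1, 9, 2, 1, 2, 9].

[2; 1, 9, 2, 1, 2, 9]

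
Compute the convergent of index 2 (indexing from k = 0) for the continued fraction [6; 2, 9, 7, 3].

Using pₖ = aₖpₖ₋₁ + pₖ₋₂, qₖ = aₖqₖ₋₁ + qₖ₋₂ (with p₋₁=1, p₋₂=0, q₋₁=0, q₋₂=1):
  k=0: a=6, p=6, q=1
  k=1: a=2, p=13, q=2
  k=2: a=9, p=123, q=19

123/19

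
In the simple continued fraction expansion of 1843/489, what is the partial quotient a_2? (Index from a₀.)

1843 = 3·489 + 376   →  a_0 = 3
489 = 1·376 + 113   →  a_1 = 1
376 = 3·113 + 37   →  a_2 = 3

3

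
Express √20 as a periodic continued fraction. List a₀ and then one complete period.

a₀ = ⌊√20⌋ = 4.
With m₀=0, d₀=1 and mₖ₊₁ = dₖaₖ − mₖ, dₖ₊₁ = (n − mₖ₊₁²)/dₖ, aₖ₊₁ = ⌊(a₀+mₖ₊₁)/dₖ₊₁⌋:
  k=1: m=4, d=4, a=2
  k=2: m=4, d=1, a=8
d=1 and a=2a₀=8 at k=2, so the next step gives (m, d) = (4, 4) again — its k=1 value — and the period has length 2.

[4; 2, 8]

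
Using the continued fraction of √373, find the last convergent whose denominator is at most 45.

√373 = [19; 3, 5, 5, 3, 38, …] (period length 5).
Convergents:
  p_0/q_0 = 19/1
  p_1/q_1 = 58/3
  p_2/q_2 = 309/16
  p_3/q_3 = 1603/83
q_2 = 16 ≤ 45 < 83 = q_3, so the answer is 309/16.

309/16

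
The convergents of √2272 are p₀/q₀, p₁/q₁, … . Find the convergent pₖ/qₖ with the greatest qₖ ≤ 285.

√2272 = [47; 1, 1, 1, 94, …] (period length 4).
Convergents:
  p_0/q_0 = 47/1
  p_1/q_1 = 48/1
  p_2/q_2 = 95/2
  p_3/q_3 = 143/3
  p_4/q_4 = 13537/284
  p_5/q_5 = 13680/287
q_4 = 284 ≤ 285 < 287 = q_5, so the answer is 13537/284.

13537/284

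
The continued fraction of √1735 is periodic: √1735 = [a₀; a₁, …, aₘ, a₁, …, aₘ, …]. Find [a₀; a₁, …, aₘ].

a₀ = ⌊√1735⌋ = 41.
With m₀=0, d₀=1 and mₖ₊₁ = dₖaₖ − mₖ, dₖ₊₁ = (n − mₖ₊₁²)/dₖ, aₖ₊₁ = ⌊(a₀+mₖ₊₁)/dₖ₊₁⌋:
  k=1: m=41, d=54, a=1
  k=2: m=13, d=29, a=1
  k=3: m=16, d=51, a=1
  k=4: m=35, d=10, a=7
  k=5: m=35, d=51, a=1
  k=6: m=16, d=29, a=1
  k=7: m=13, d=54, a=1
  k=8: m=41, d=1, a=82
d=1 and a=2a₀=82 at k=8, so the next step gives (m, d) = (41, 54) again — its k=1 value — and the period has length 8.

[41; 1, 1, 1, 7, 1, 1, 1, 82]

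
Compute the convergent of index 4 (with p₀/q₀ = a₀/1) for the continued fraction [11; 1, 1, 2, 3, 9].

Using pₖ = aₖpₖ₋₁ + pₖ₋₂, qₖ = aₖqₖ₋₁ + qₖ₋₂ (with p₋₁=1, p₋₂=0, q₋₁=0, q₋₂=1):
  k=0: a=11, p=11, q=1
  k=1: a=1, p=12, q=1
  k=2: a=1, p=23, q=2
  k=3: a=2, p=58, q=5
  k=4: a=3, p=197, q=17

197/17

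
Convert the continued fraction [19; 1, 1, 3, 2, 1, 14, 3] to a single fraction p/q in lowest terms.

Using pₖ = aₖpₖ₋₁ + pₖ₋₂ and qₖ = aₖqₖ₋₁ + qₖ₋₂:
  k=0: a=19, p=19, q=1
  k=1: a=1, p=20, q=1
  k=2: a=1, p=39, q=2
  k=3: a=3, p=137, q=7
  k=4: a=2, p=313, q=16
  k=5: a=1, p=450, q=23
  k=6: a=14, p=6613, q=338
  k=7: a=3, p=20289, q=1037

20289/1037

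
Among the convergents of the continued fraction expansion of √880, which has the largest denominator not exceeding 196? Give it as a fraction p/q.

5310/179

√880 = [29; 1, 1, 1, 58, …] (period length 4).
Convergents:
  p_0/q_0 = 29/1
  p_1/q_1 = 30/1
  p_2/q_2 = 59/2
  p_3/q_3 = 89/3
  p_4/q_4 = 5221/176
  p_5/q_5 = 5310/179
  p_6/q_6 = 10531/355
q_5 = 179 ≤ 196 < 355 = q_6, so the answer is 5310/179.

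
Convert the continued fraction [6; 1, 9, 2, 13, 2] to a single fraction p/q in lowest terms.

4053/587

Using pₖ = aₖpₖ₋₁ + pₖ₋₂ and qₖ = aₖqₖ₋₁ + qₖ₋₂:
  k=0: a=6, p=6, q=1
  k=1: a=1, p=7, q=1
  k=2: a=9, p=69, q=10
  k=3: a=2, p=145, q=21
  k=4: a=13, p=1954, q=283
  k=5: a=2, p=4053, q=587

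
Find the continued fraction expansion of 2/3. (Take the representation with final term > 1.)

2 = 0*3 + 2
3 = 1*2 + 1
2 = 2*1 + 0  (stop)
So 2/3 = [0; 1, 2].

[0; 1, 2]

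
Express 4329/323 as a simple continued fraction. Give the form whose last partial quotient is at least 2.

[13; 2, 2, 15, 1, 3]

4329 = 13*323 + 130
323 = 2*130 + 63
130 = 2*63 + 4
63 = 15*4 + 3
4 = 1*3 + 1
3 = 3*1 + 0  (stop)
So 4329/323 = [13; 2, 2, 15, 1, 3].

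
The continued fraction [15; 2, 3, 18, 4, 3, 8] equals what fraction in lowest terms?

216000/13999

Using pₖ = aₖpₖ₋₁ + pₖ₋₂ and qₖ = aₖqₖ₋₁ + qₖ₋₂:
  k=0: a=15, p=15, q=1
  k=1: a=2, p=31, q=2
  k=2: a=3, p=108, q=7
  k=3: a=18, p=1975, q=128
  k=4: a=4, p=8008, q=519
  k=5: a=3, p=25999, q=1685
  k=6: a=8, p=216000, q=13999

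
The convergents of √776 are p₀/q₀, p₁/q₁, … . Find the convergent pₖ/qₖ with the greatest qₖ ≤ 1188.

√776 = [27; 1, 5, 1, 54, …] (period length 4).
Convergents:
  p_0/q_0 = 27/1
  p_1/q_1 = 28/1
  p_2/q_2 = 167/6
  p_3/q_3 = 195/7
  p_4/q_4 = 10697/384
  p_5/q_5 = 10892/391
  p_6/q_6 = 65157/2339
q_5 = 391 ≤ 1188 < 2339 = q_6, so the answer is 10892/391.

10892/391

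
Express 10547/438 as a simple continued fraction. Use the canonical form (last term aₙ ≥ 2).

[24; 12, 1, 1, 17]

10547 = 24×438 + 35
438 = 12×35 + 18
35 = 1×18 + 17
18 = 1×17 + 1
17 = 17×1 + 0  (stop)
So 10547/438 = [24; 12, 1, 1, 17].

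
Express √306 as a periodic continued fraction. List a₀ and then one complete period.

[17; 2, 34]

a₀ = ⌊√306⌋ = 17.
With m₀=0, d₀=1 and mₖ₊₁ = dₖaₖ − mₖ, dₖ₊₁ = (n − mₖ₊₁²)/dₖ, aₖ₊₁ = ⌊(a₀+mₖ₊₁)/dₖ₊₁⌋:
  k=1: m=17, d=17, a=2
  k=2: m=17, d=1, a=34
d=1 and a=2a₀=34 at k=2, so the next step gives (m, d) = (17, 17) again — its k=1 value — and the period has length 2.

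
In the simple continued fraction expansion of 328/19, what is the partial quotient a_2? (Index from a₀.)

1

328 = 17·19 + 5   →  a_0 = 17
19 = 3·5 + 4   →  a_1 = 3
5 = 1·4 + 1   →  a_2 = 1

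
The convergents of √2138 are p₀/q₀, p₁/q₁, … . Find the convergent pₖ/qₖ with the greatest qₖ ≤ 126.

√2138 = [46; 4, 5, 5, 4, 92, …] (period length 5).
Convergents:
  p_0/q_0 = 46/1
  p_1/q_1 = 185/4
  p_2/q_2 = 971/21
  p_3/q_3 = 5040/109
  p_4/q_4 = 21131/457
q_3 = 109 ≤ 126 < 457 = q_4, so the answer is 5040/109.

5040/109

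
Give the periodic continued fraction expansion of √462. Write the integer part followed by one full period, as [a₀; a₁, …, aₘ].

a₀ = ⌊√462⌋ = 21.
With m₀=0, d₀=1 and mₖ₊₁ = dₖaₖ − mₖ, dₖ₊₁ = (n − mₖ₊₁²)/dₖ, aₖ₊₁ = ⌊(a₀+mₖ₊₁)/dₖ₊₁⌋:
  k=1: m=21, d=21, a=2
  k=2: m=21, d=1, a=42
d=1 and a=2a₀=42 at k=2, so the next step gives (m, d) = (21, 21) again — its k=1 value — and the period has length 2.

[21; 2, 42]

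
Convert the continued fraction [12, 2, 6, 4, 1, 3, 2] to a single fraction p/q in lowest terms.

7191/577

Using pₖ = aₖpₖ₋₁ + pₖ₋₂ and qₖ = aₖqₖ₋₁ + qₖ₋₂:
  k=0: a=12, p=12, q=1
  k=1: a=2, p=25, q=2
  k=2: a=6, p=162, q=13
  k=3: a=4, p=673, q=54
  k=4: a=1, p=835, q=67
  k=5: a=3, p=3178, q=255
  k=6: a=2, p=7191, q=577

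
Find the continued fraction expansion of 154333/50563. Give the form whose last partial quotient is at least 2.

[3; 19, 8, 11, 1, 2, 9]

154333 = 3×50563 + 2644
50563 = 19×2644 + 327
2644 = 8×327 + 28
327 = 11×28 + 19
28 = 1×19 + 9
19 = 2×9 + 1
9 = 9×1 + 0  (stop)
So 154333/50563 = [3; 19, 8, 11, 1, 2, 9].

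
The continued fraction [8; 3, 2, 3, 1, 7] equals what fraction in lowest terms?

Using pₖ = aₖpₖ₋₁ + pₖ₋₂ and qₖ = aₖqₖ₋₁ + qₖ₋₂:
  k=0: a=8, p=8, q=1
  k=1: a=3, p=25, q=3
  k=2: a=2, p=58, q=7
  k=3: a=3, p=199, q=24
  k=4: a=1, p=257, q=31
  k=5: a=7, p=1998, q=241

1998/241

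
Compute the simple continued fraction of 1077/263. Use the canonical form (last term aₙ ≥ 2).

[4; 10, 1, 1, 12]

1077 = 4·263 + 25
263 = 10·25 + 13
25 = 1·13 + 12
13 = 1·12 + 1
12 = 12·1 + 0  (stop)
So 1077/263 = [4; 10, 1, 1, 12].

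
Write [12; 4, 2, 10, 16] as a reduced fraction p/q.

Fold from the inside: start with 16/1.
  10 + 1/16 = 161/16
  2 + 16/161 = 338/161
  4 + 161/338 = 1513/338
  12 + 338/1513 = 18494/1513

18494/1513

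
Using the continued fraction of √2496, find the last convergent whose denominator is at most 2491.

123601/2474

√2496 = [49; 1, 23, 1, 98, …] (period length 4).
Convergents:
  p_0/q_0 = 49/1
  p_1/q_1 = 50/1
  p_2/q_2 = 1199/24
  p_3/q_3 = 1249/25
  p_4/q_4 = 123601/2474
  p_5/q_5 = 124850/2499
q_4 = 2474 ≤ 2491 < 2499 = q_5, so the answer is 123601/2474.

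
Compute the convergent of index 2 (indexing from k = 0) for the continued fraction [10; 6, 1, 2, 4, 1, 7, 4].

71/7

Using pₖ = aₖpₖ₋₁ + pₖ₋₂, qₖ = aₖqₖ₋₁ + qₖ₋₂ (with p₋₁=1, p₋₂=0, q₋₁=0, q₋₂=1):
  k=0: a=10, p=10, q=1
  k=1: a=6, p=61, q=6
  k=2: a=1, p=71, q=7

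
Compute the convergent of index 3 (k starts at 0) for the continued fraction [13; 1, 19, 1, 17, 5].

Using pₖ = aₖpₖ₋₁ + pₖ₋₂, qₖ = aₖqₖ₋₁ + qₖ₋₂ (with p₋₁=1, p₋₂=0, q₋₁=0, q₋₂=1):
  k=0: a=13, p=13, q=1
  k=1: a=1, p=14, q=1
  k=2: a=19, p=279, q=20
  k=3: a=1, p=293, q=21

293/21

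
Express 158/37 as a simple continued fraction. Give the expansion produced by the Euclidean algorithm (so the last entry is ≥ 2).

158 = 4·37 + 10
37 = 3·10 + 7
10 = 1·7 + 3
7 = 2·3 + 1
3 = 3·1 + 0  (stop)
So 158/37 = [4; 3, 1, 2, 3].

[4; 3, 1, 2, 3]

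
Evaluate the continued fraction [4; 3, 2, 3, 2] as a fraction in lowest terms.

Using pₖ = aₖpₖ₋₁ + pₖ₋₂ and qₖ = aₖqₖ₋₁ + qₖ₋₂:
  k=0: a=4, p=4, q=1
  k=1: a=3, p=13, q=3
  k=2: a=2, p=30, q=7
  k=3: a=3, p=103, q=24
  k=4: a=2, p=236, q=55

236/55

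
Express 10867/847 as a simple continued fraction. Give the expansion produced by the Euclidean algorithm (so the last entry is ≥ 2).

[12; 1, 4, 1, 7, 2, 8]

10867 = 12·847 + 703
847 = 1·703 + 144
703 = 4·144 + 127
144 = 1·127 + 17
127 = 7·17 + 8
17 = 2·8 + 1
8 = 8·1 + 0  (stop)
So 10867/847 = [12; 1, 4, 1, 7, 2, 8].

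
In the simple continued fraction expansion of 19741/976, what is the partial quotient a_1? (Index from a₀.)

19741 = 20·976 + 221   →  a_0 = 20
976 = 4·221 + 92   →  a_1 = 4

4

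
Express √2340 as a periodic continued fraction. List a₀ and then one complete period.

a₀ = ⌊√2340⌋ = 48.
With m₀=0, d₀=1 and mₖ₊₁ = dₖaₖ − mₖ, dₖ₊₁ = (n − mₖ₊₁²)/dₖ, aₖ₊₁ = ⌊(a₀+mₖ₊₁)/dₖ₊₁⌋:
  k=1: m=48, d=36, a=2
  k=2: m=24, d=49, a=1
  k=3: m=25, d=35, a=2
  k=4: m=45, d=9, a=10
  k=5: m=45, d=35, a=2
  k=6: m=25, d=49, a=1
  k=7: m=24, d=36, a=2
  k=8: m=48, d=1, a=96
d=1 and a=2a₀=96 at k=8, so the next step gives (m, d) = (48, 36) again — its k=1 value — and the period has length 8.

[48; 2, 1, 2, 10, 2, 1, 2, 96]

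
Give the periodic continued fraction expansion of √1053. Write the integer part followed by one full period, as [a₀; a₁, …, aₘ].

[32; 2, 4, 2, 64]

a₀ = ⌊√1053⌋ = 32.
With m₀=0, d₀=1 and mₖ₊₁ = dₖaₖ − mₖ, dₖ₊₁ = (n − mₖ₊₁²)/dₖ, aₖ₊₁ = ⌊(a₀+mₖ₊₁)/dₖ₊₁⌋:
  k=1: m=32, d=29, a=2
  k=2: m=26, d=13, a=4
  k=3: m=26, d=29, a=2
  k=4: m=32, d=1, a=64
d=1 and a=2a₀=64 at k=4, so the next step gives (m, d) = (32, 29) again — its k=1 value — and the period has length 4.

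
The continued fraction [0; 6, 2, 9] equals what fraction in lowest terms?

Fold from the inside: start with 9/1.
  2 + 1/9 = 19/9
  6 + 9/19 = 123/19
  0 + 19/123 = 19/123

19/123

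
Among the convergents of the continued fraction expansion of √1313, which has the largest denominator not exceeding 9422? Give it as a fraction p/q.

178604/4929

√1313 = [36; 4, 4, 72, …] (period length 3).
Convergents:
  p_0/q_0 = 36/1
  p_1/q_1 = 145/4
  p_2/q_2 = 616/17
  p_3/q_3 = 44497/1228
  p_4/q_4 = 178604/4929
  p_5/q_5 = 758913/20944
q_4 = 4929 ≤ 9422 < 20944 = q_5, so the answer is 178604/4929.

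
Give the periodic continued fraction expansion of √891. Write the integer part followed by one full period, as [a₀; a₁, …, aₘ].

[29; 1, 5, 1, 1, 1, 5, 1, 58]

a₀ = ⌊√891⌋ = 29.
With m₀=0, d₀=1 and mₖ₊₁ = dₖaₖ − mₖ, dₖ₊₁ = (n − mₖ₊₁²)/dₖ, aₖ₊₁ = ⌊(a₀+mₖ₊₁)/dₖ₊₁⌋:
  k=1: m=29, d=50, a=1
  k=2: m=21, d=9, a=5
  k=3: m=24, d=35, a=1
  k=4: m=11, d=22, a=1
  k=5: m=11, d=35, a=1
  k=6: m=24, d=9, a=5
  k=7: m=21, d=50, a=1
  k=8: m=29, d=1, a=58
d=1 and a=2a₀=58 at k=8, so the next step gives (m, d) = (29, 50) again — its k=1 value — and the period has length 8.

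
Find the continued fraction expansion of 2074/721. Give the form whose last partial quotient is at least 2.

2074 = 2*721 + 632
721 = 1*632 + 89
632 = 7*89 + 9
89 = 9*9 + 8
9 = 1*8 + 1
8 = 8*1 + 0  (stop)
So 2074/721 = [2; 1, 7, 9, 1, 8].

[2; 1, 7, 9, 1, 8]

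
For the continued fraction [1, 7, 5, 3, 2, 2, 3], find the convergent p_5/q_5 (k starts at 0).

737/647

Using pₖ = aₖpₖ₋₁ + pₖ₋₂, qₖ = aₖqₖ₋₁ + qₖ₋₂ (with p₋₁=1, p₋₂=0, q₋₁=0, q₋₂=1):
  k=0: a=1, p=1, q=1
  k=1: a=7, p=8, q=7
  k=2: a=5, p=41, q=36
  k=3: a=3, p=131, q=115
  k=4: a=2, p=303, q=266
  k=5: a=2, p=737, q=647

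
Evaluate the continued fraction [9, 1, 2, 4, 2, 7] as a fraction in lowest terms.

Using pₖ = aₖpₖ₋₁ + pₖ₋₂ and qₖ = aₖqₖ₋₁ + qₖ₋₂:
  k=0: a=9, p=9, q=1
  k=1: a=1, p=10, q=1
  k=2: a=2, p=29, q=3
  k=3: a=4, p=126, q=13
  k=4: a=2, p=281, q=29
  k=5: a=7, p=2093, q=216

2093/216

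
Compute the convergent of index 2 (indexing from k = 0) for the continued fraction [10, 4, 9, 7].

379/37

Using pₖ = aₖpₖ₋₁ + pₖ₋₂, qₖ = aₖqₖ₋₁ + qₖ₋₂ (with p₋₁=1, p₋₂=0, q₋₁=0, q₋₂=1):
  k=0: a=10, p=10, q=1
  k=1: a=4, p=41, q=4
  k=2: a=9, p=379, q=37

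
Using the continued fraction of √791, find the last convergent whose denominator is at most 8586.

101249/3600

√791 = [28; 8, 56, …] (period length 2).
Convergents:
  p_0/q_0 = 28/1
  p_1/q_1 = 225/8
  p_2/q_2 = 12628/449
  p_3/q_3 = 101249/3600
  p_4/q_4 = 5682572/202049
q_3 = 3600 ≤ 8586 < 202049 = q_4, so the answer is 101249/3600.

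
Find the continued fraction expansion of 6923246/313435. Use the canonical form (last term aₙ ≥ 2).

6923246 = 22*313435 + 27676
313435 = 11*27676 + 8999
27676 = 3*8999 + 679
8999 = 13*679 + 172
679 = 3*172 + 163
172 = 1*163 + 9
163 = 18*9 + 1
9 = 9*1 + 0  (stop)
So 6923246/313435 = [22; 11, 3, 13, 3, 1, 18, 9].

[22; 11, 3, 13, 3, 1, 18, 9]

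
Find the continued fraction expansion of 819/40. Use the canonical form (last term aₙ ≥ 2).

819 = 20·40 + 19
40 = 2·19 + 2
19 = 9·2 + 1
2 = 2·1 + 0  (stop)
So 819/40 = [20; 2, 9, 2].

[20; 2, 9, 2]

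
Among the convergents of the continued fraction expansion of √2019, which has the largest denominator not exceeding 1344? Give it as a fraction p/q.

√2019 = [44; 1, 13, 1, 88, …] (period length 4).
Convergents:
  p_0/q_0 = 44/1
  p_1/q_1 = 45/1
  p_2/q_2 = 629/14
  p_3/q_3 = 674/15
  p_4/q_4 = 59941/1334
  p_5/q_5 = 60615/1349
q_4 = 1334 ≤ 1344 < 1349 = q_5, so the answer is 59941/1334.

59941/1334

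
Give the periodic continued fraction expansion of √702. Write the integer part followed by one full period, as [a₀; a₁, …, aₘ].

[26; 2, 52]

a₀ = ⌊√702⌋ = 26.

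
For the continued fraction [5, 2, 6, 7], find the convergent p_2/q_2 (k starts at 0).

Using pₖ = aₖpₖ₋₁ + pₖ₋₂, qₖ = aₖqₖ₋₁ + qₖ₋₂ (with p₋₁=1, p₋₂=0, q₋₁=0, q₋₂=1):
  k=0: a=5, p=5, q=1
  k=1: a=2, p=11, q=2
  k=2: a=6, p=71, q=13

71/13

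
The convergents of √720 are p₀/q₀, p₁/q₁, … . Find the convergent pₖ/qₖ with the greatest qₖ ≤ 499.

√720 = [26; 1, 4, 1, 52, …] (period length 4).
Convergents:
  p_0/q_0 = 26/1
  p_1/q_1 = 27/1
  p_2/q_2 = 134/5
  p_3/q_3 = 161/6
  p_4/q_4 = 8506/317
  p_5/q_5 = 8667/323
  p_6/q_6 = 43174/1609
q_5 = 323 ≤ 499 < 1609 = q_6, so the answer is 8667/323.

8667/323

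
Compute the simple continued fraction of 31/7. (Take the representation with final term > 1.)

[4; 2, 3]

31 = 4·7 + 3
7 = 2·3 + 1
3 = 3·1 + 0  (stop)
So 31/7 = [4; 2, 3].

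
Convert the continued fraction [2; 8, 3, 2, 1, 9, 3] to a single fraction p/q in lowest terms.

Using pₖ = aₖpₖ₋₁ + pₖ₋₂ and qₖ = aₖqₖ₋₁ + qₖ₋₂:
  k=0: a=2, p=2, q=1
  k=1: a=8, p=17, q=8
  k=2: a=3, p=53, q=25
  k=3: a=2, p=123, q=58
  k=4: a=1, p=176, q=83
  k=5: a=9, p=1707, q=805
  k=6: a=3, p=5297, q=2498

5297/2498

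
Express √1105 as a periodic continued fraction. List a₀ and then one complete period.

a₀ = ⌊√1105⌋ = 33.

[33; 4, 7, 7, 4, 66]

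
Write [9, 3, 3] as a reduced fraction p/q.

93/10

Fold from the inside: start with 3/1.
  3 + 1/3 = 10/3
  9 + 3/10 = 93/10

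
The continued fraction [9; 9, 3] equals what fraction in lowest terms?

Using pₖ = aₖpₖ₋₁ + pₖ₋₂ and qₖ = aₖqₖ₋₁ + qₖ₋₂:
  k=0: a=9, p=9, q=1
  k=1: a=9, p=82, q=9
  k=2: a=3, p=255, q=28

255/28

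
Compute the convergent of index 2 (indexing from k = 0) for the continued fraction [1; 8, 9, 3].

Using pₖ = aₖpₖ₋₁ + pₖ₋₂, qₖ = aₖqₖ₋₁ + qₖ₋₂ (with p₋₁=1, p₋₂=0, q₋₁=0, q₋₂=1):
  k=0: a=1, p=1, q=1
  k=1: a=8, p=9, q=8
  k=2: a=9, p=82, q=73

82/73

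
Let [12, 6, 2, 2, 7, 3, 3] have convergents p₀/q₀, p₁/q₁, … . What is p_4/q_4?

Using pₖ = aₖpₖ₋₁ + pₖ₋₂, qₖ = aₖqₖ₋₁ + qₖ₋₂ (with p₋₁=1, p₋₂=0, q₋₁=0, q₋₂=1):
  k=0: a=12, p=12, q=1
  k=1: a=6, p=73, q=6
  k=2: a=2, p=158, q=13
  k=3: a=2, p=389, q=32
  k=4: a=7, p=2881, q=237

2881/237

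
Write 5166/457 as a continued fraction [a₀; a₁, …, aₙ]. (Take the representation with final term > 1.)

[11; 3, 3, 2, 9, 2]

5166 = 11·457 + 139
457 = 3·139 + 40
139 = 3·40 + 19
40 = 2·19 + 2
19 = 9·2 + 1
2 = 2·1 + 0  (stop)
So 5166/457 = [11; 3, 3, 2, 9, 2].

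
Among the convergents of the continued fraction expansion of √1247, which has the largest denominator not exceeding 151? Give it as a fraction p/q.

5191/147

√1247 = [35; 3, 5, 9, 1, 9, 5, 3, 70, …] (period length 8).
Convergents:
  p_0/q_0 = 35/1
  p_1/q_1 = 106/3
  p_2/q_2 = 565/16
  p_3/q_3 = 5191/147
  p_4/q_4 = 5756/163
q_3 = 147 ≤ 151 < 163 = q_4, so the answer is 5191/147.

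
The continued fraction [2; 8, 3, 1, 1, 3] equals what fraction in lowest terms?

Using pₖ = aₖpₖ₋₁ + pₖ₋₂ and qₖ = aₖqₖ₋₁ + qₖ₋₂:
  k=0: a=2, p=2, q=1
  k=1: a=8, p=17, q=8
  k=2: a=3, p=53, q=25
  k=3: a=1, p=70, q=33
  k=4: a=1, p=123, q=58
  k=5: a=3, p=439, q=207

439/207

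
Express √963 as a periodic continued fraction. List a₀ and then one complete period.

[31; 31, 62]

a₀ = ⌊√963⌋ = 31.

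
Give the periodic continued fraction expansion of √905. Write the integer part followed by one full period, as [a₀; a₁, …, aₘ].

a₀ = ⌊√905⌋ = 30.

[30; 12, 60]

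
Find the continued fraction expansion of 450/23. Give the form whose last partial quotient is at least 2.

[19; 1, 1, 3, 3]

450 = 19*23 + 13
23 = 1*13 + 10
13 = 1*10 + 3
10 = 3*3 + 1
3 = 3*1 + 0  (stop)
So 450/23 = [19; 1, 1, 3, 3].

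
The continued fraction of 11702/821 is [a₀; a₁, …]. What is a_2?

11702 = 14·821 + 208   →  a_0 = 14
821 = 3·208 + 197   →  a_1 = 3
208 = 1·197 + 11   →  a_2 = 1

1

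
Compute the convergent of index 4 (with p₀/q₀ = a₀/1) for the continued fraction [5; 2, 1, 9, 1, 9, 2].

Using pₖ = aₖpₖ₋₁ + pₖ₋₂, qₖ = aₖqₖ₋₁ + qₖ₋₂ (with p₋₁=1, p₋₂=0, q₋₁=0, q₋₂=1):
  k=0: a=5, p=5, q=1
  k=1: a=2, p=11, q=2
  k=2: a=1, p=16, q=3
  k=3: a=9, p=155, q=29
  k=4: a=1, p=171, q=32

171/32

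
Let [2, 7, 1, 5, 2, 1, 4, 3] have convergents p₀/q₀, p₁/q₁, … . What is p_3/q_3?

Using pₖ = aₖpₖ₋₁ + pₖ₋₂, qₖ = aₖqₖ₋₁ + qₖ₋₂ (with p₋₁=1, p₋₂=0, q₋₁=0, q₋₂=1):
  k=0: a=2, p=2, q=1
  k=1: a=7, p=15, q=7
  k=2: a=1, p=17, q=8
  k=3: a=5, p=100, q=47

100/47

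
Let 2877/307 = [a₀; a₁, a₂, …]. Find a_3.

2

2877 = 9·307 + 114   →  a_0 = 9
307 = 2·114 + 79   →  a_1 = 2
114 = 1·79 + 35   →  a_2 = 1
79 = 2·35 + 9   →  a_3 = 2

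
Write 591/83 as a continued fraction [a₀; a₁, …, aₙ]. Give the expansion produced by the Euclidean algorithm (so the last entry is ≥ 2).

591 = 7×83 + 10
83 = 8×10 + 3
10 = 3×3 + 1
3 = 3×1 + 0  (stop)
So 591/83 = [7; 8, 3, 3].

[7; 8, 3, 3]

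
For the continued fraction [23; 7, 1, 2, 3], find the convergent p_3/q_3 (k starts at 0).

532/23

Using pₖ = aₖpₖ₋₁ + pₖ₋₂, qₖ = aₖqₖ₋₁ + qₖ₋₂ (with p₋₁=1, p₋₂=0, q₋₁=0, q₋₂=1):
  k=0: a=23, p=23, q=1
  k=1: a=7, p=162, q=7
  k=2: a=1, p=185, q=8
  k=3: a=2, p=532, q=23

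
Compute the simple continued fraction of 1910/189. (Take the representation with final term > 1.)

[10; 9, 2, 4, 2]

1910 = 10×189 + 20
189 = 9×20 + 9
20 = 2×9 + 2
9 = 4×2 + 1
2 = 2×1 + 0  (stop)
So 1910/189 = [10; 9, 2, 4, 2].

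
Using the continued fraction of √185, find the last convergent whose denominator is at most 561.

5563/409

√185 = [13; 1, 1, 1, 1, 26, …] (period length 5).
Convergents:
  p_0/q_0 = 13/1
  p_1/q_1 = 14/1
  p_2/q_2 = 27/2
  p_3/q_3 = 41/3
  p_4/q_4 = 68/5
  p_5/q_5 = 1809/133
  p_6/q_6 = 1877/138
  p_7/q_7 = 3686/271
  p_8/q_8 = 5563/409
  p_9/q_9 = 9249/680
q_8 = 409 ≤ 561 < 680 = q_9, so the answer is 5563/409.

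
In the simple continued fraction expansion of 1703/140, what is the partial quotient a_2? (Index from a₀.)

1703 = 12·140 + 23   →  a_0 = 12
140 = 6·23 + 2   →  a_1 = 6
23 = 11·2 + 1   →  a_2 = 11

11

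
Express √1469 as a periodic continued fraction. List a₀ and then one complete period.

a₀ = ⌊√1469⌋ = 38.
With m₀=0, d₀=1 and mₖ₊₁ = dₖaₖ − mₖ, dₖ₊₁ = (n − mₖ₊₁²)/dₖ, aₖ₊₁ = ⌊(a₀+mₖ₊₁)/dₖ₊₁⌋:
  k=1: m=38, d=25, a=3
  k=2: m=37, d=4, a=18
  k=3: m=35, d=61, a=1
  k=4: m=26, d=13, a=4
  k=5: m=26, d=61, a=1
  k=6: m=35, d=4, a=18
  k=7: m=37, d=25, a=3
  k=8: m=38, d=1, a=76
d=1 and a=2a₀=76 at k=8, so the next step gives (m, d) = (38, 25) again — its k=1 value — and the period has length 8.

[38; 3, 18, 1, 4, 1, 18, 3, 76]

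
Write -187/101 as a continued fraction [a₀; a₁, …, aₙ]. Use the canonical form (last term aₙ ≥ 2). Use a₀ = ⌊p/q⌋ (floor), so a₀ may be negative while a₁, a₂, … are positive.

[-2; 6, 1, 2, 1, 3]

-187 = -2×101 + 15
101 = 6×15 + 11
15 = 1×11 + 4
11 = 2×4 + 3
4 = 1×3 + 1
3 = 3×1 + 0  (stop)
So -187/101 = [-2; 6, 1, 2, 1, 3].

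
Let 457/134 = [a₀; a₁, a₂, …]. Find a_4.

457 = 3·134 + 55   →  a_0 = 3
134 = 2·55 + 24   →  a_1 = 2
55 = 2·24 + 7   →  a_2 = 2
24 = 3·7 + 3   →  a_3 = 3
7 = 2·3 + 1   →  a_4 = 2

2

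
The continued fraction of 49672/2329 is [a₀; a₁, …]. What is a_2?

49672 = 21·2329 + 763   →  a_0 = 21
2329 = 3·763 + 40   →  a_1 = 3
763 = 19·40 + 3   →  a_2 = 19

19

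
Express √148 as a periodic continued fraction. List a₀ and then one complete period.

[12; 6, 24]

a₀ = ⌊√148⌋ = 12.
With m₀=0, d₀=1 and mₖ₊₁ = dₖaₖ − mₖ, dₖ₊₁ = (n − mₖ₊₁²)/dₖ, aₖ₊₁ = ⌊(a₀+mₖ₊₁)/dₖ₊₁⌋:
  k=1: m=12, d=4, a=6
  k=2: m=12, d=1, a=24
d=1 and a=2a₀=24 at k=2, so the next step gives (m, d) = (12, 4) again — its k=1 value — and the period has length 2.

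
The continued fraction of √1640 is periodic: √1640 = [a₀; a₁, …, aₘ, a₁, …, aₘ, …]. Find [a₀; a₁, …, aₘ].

[40; 2, 80]

a₀ = ⌊√1640⌋ = 40.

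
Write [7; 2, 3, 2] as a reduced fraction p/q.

Using pₖ = aₖpₖ₋₁ + pₖ₋₂ and qₖ = aₖqₖ₋₁ + qₖ₋₂:
  k=0: a=7, p=7, q=1
  k=1: a=2, p=15, q=2
  k=2: a=3, p=52, q=7
  k=3: a=2, p=119, q=16

119/16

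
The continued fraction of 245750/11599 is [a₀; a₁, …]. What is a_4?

11

245750 = 21·11599 + 2171   →  a_0 = 21
11599 = 5·2171 + 744   →  a_1 = 5
2171 = 2·744 + 683   →  a_2 = 2
744 = 1·683 + 61   →  a_3 = 1
683 = 11·61 + 12   →  a_4 = 11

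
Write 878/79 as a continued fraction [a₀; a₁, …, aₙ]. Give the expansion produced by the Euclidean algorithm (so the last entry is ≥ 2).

[11; 8, 1, 3, 2]

878 = 11×79 + 9
79 = 8×9 + 7
9 = 1×7 + 2
7 = 3×2 + 1
2 = 2×1 + 0  (stop)
So 878/79 = [11; 8, 1, 3, 2].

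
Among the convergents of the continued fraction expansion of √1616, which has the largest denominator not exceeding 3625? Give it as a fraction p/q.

√1616 = [40; 5, 80, …] (period length 2).
Convergents:
  p_0/q_0 = 40/1
  p_1/q_1 = 201/5
  p_2/q_2 = 16120/401
  p_3/q_3 = 80801/2010
  p_4/q_4 = 6480200/161201
q_3 = 2010 ≤ 3625 < 161201 = q_4, so the answer is 80801/2010.

80801/2010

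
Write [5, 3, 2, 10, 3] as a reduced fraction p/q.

Fold from the inside: start with 3/1.
  10 + 1/3 = 31/3
  2 + 3/31 = 65/31
  3 + 31/65 = 226/65
  5 + 65/226 = 1195/226

1195/226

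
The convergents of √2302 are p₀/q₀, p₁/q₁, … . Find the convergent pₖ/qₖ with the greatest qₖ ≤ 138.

2303/48

√2302 = [47; 1, 46, 1, 94, …] (period length 4).
Convergents:
  p_0/q_0 = 47/1
  p_1/q_1 = 48/1
  p_2/q_2 = 2255/47
  p_3/q_3 = 2303/48
  p_4/q_4 = 218737/4559
q_3 = 48 ≤ 138 < 4559 = q_4, so the answer is 2303/48.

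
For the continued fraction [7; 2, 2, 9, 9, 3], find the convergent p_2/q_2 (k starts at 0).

37/5

Using pₖ = aₖpₖ₋₁ + pₖ₋₂, qₖ = aₖqₖ₋₁ + qₖ₋₂ (with p₋₁=1, p₋₂=0, q₋₁=0, q₋₂=1):
  k=0: a=7, p=7, q=1
  k=1: a=2, p=15, q=2
  k=2: a=2, p=37, q=5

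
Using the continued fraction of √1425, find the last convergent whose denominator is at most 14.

√1425 = [37; 1, 2, 1, 74, …] (period length 4).
Convergents:
  p_0/q_0 = 37/1
  p_1/q_1 = 38/1
  p_2/q_2 = 113/3
  p_3/q_3 = 151/4
  p_4/q_4 = 11287/299
q_3 = 4 ≤ 14 < 299 = q_4, so the answer is 151/4.

151/4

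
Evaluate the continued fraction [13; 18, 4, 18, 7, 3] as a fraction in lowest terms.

385417/29523

Fold from the inside: start with 3/1.
  7 + 1/3 = 22/3
  18 + 3/22 = 399/22
  4 + 22/399 = 1618/399
  18 + 399/1618 = 29523/1618
  13 + 1618/29523 = 385417/29523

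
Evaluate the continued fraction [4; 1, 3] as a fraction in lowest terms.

Fold from the inside: start with 3/1.
  1 + 1/3 = 4/3
  4 + 3/4 = 19/4

19/4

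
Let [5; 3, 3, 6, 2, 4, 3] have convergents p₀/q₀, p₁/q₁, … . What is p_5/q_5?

Using pₖ = aₖpₖ₋₁ + pₖ₋₂, qₖ = aₖqₖ₋₁ + qₖ₋₂ (with p₋₁=1, p₋₂=0, q₋₁=0, q₋₂=1):
  k=0: a=5, p=5, q=1
  k=1: a=3, p=16, q=3
  k=2: a=3, p=53, q=10
  k=3: a=6, p=334, q=63
  k=4: a=2, p=721, q=136
  k=5: a=4, p=3218, q=607

3218/607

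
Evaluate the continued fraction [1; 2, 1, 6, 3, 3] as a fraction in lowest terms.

282/209

Fold from the inside: start with 3/1.
  3 + 1/3 = 10/3
  6 + 3/10 = 63/10
  1 + 10/63 = 73/63
  2 + 63/73 = 209/73
  1 + 73/209 = 282/209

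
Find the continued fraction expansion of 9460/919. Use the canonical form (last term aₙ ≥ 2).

[10; 3, 2, 2, 10, 2, 2]

9460 = 10·919 + 270
919 = 3·270 + 109
270 = 2·109 + 52
109 = 2·52 + 5
52 = 10·5 + 2
5 = 2·2 + 1
2 = 2·1 + 0  (stop)
So 9460/919 = [10; 3, 2, 2, 10, 2, 2].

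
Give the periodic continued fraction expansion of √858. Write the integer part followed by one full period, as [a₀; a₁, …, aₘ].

[29; 3, 2, 3, 58]

a₀ = ⌊√858⌋ = 29.
With m₀=0, d₀=1 and mₖ₊₁ = dₖaₖ − mₖ, dₖ₊₁ = (n − mₖ₊₁²)/dₖ, aₖ₊₁ = ⌊(a₀+mₖ₊₁)/dₖ₊₁⌋:
  k=1: m=29, d=17, a=3
  k=2: m=22, d=22, a=2
  k=3: m=22, d=17, a=3
  k=4: m=29, d=1, a=58
d=1 and a=2a₀=58 at k=4, so the next step gives (m, d) = (29, 17) again — its k=1 value — and the period has length 4.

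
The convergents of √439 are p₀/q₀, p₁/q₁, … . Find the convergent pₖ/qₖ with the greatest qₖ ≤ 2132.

18459/881

√439 = [20; 1, 19, 1, 40, …] (period length 4).
Convergents:
  p_0/q_0 = 20/1
  p_1/q_1 = 21/1
  p_2/q_2 = 419/20
  p_3/q_3 = 440/21
  p_4/q_4 = 18019/860
  p_5/q_5 = 18459/881
  p_6/q_6 = 368740/17599
q_5 = 881 ≤ 2132 < 17599 = q_6, so the answer is 18459/881.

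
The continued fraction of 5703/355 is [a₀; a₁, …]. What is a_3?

3

5703 = 16·355 + 23   →  a_0 = 16
355 = 15·23 + 10   →  a_1 = 15
23 = 2·10 + 3   →  a_2 = 2
10 = 3·3 + 1   →  a_3 = 3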